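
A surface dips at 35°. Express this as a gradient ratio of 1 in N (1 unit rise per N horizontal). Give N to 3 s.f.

1 : N means tan θ = 1/N, so N = 1/tan 35° = 1/0.7002

1 in 1.43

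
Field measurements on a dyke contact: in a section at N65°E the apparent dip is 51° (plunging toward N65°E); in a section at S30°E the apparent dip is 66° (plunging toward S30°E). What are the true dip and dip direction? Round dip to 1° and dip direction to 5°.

true dip 68°, dip direction 125°

Represent each trace as a vector plunging at its apparent dip toward its trend (east-north-up frame): v₁ = (0.570, 0.266, -0.777), v₂ = (0.203, -0.352, -0.914).
Cross product v₁ × v₂ gives the pole to the plane: n ∝ (0.517, -0.363, 0.255).
tan δ = √(n_x²+n_y²)/n_z = 0.631/0.255, so δ = 68.0°.
The horizontal component of n points toward azimuth atan2(n_x, n_y) = 125°, the dip direction.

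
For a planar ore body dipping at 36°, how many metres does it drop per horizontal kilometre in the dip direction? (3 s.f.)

727 m

drop per km = 1000 × tan 36° = 1000 × 0.7265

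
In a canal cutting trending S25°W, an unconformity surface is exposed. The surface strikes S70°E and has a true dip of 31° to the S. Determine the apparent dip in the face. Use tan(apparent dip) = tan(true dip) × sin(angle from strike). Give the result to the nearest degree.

31°

The section lies 85° from the strike.
tan α = tan 31° × sin 85° = 0.6009 × 0.9962 = 0.5986
apparent dip = arctan 0.5986 = 30.90°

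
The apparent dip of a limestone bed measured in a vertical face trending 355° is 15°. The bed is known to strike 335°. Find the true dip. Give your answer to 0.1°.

38.1°

The section is 20° from the strike.
tan δ = tan α / sin β = tan 15° / sin 20° = 0.2679 / 0.3420 = 0.7834
true dip = arctan 0.7834 = 38.08°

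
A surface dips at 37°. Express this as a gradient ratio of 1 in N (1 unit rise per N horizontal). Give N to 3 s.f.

1 : N means tan θ = 1/N, so N = 1/tan 37° = 1/0.7536

1 in 1.33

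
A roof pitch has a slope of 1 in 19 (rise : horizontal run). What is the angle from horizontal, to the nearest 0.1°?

tan θ = 1/19 = 0.0526
θ = arctan(0.0526) = 3.01°

3.0°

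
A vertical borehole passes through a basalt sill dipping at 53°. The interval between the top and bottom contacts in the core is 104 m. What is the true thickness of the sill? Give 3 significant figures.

True thickness t = h · cos(dip) = 104 × cos 53°
t = 104 × 0.6018 = 62.589 m

62.6 m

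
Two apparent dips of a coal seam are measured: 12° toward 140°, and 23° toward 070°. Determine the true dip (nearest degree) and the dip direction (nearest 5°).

true dip 23°, dip direction 080°

Each apparent-dip line lies in the plane. As unit vectors (x east, y north, z up), v₁ plunges 12°→140° and v₂ plunges 23°→070°.
Cross product v₁ × v₂ gives the pole to the plane: n ∝ (0.358, 0.066, 0.846).
Dip δ = arctan(|n_h|/n_z) = arctan(0.364/0.846) = 23.3°.
Dip direction = atan2(0.358, 0.066) = 80° (azimuth of n's horizontal projection).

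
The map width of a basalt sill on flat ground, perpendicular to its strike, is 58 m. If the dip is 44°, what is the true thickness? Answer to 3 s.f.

True thickness t = w · sin(dip) = 58 × sin 44°
t = 58 × 0.6947 = 40.290 m

40.3 m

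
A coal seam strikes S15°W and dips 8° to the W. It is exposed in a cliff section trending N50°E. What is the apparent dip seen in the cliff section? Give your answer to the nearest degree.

The strike is S15°W and the section trends N50°E; the acute angle between them is β = 35°.
tan(apparent dip) = tan 8° · sin 35° = 0.0806
α = arctan(0.0806) = 4.61°

5°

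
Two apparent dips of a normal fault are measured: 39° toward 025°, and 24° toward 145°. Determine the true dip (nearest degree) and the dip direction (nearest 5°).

true dip 52°, dip direction 075°

Represent each trace as a vector plunging at its apparent dip toward its trend (east-north-up frame): v₁ = (0.328, 0.704, -0.629), v₂ = (0.524, -0.748, -0.407).
The plane normal is n = v₁ × v₂ ∝ (0.757, 0.196, 0.615).
True dip = arccos(n_z / |n|) = arccos(0.6179) = 51.8°.
Dip direction = azimuth of (n_x, n_y) = atan2(0.757, 0.196) = 75°.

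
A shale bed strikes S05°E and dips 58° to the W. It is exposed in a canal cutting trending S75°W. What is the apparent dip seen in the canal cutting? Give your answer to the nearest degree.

The strike is S05°E and the section trends S75°W; the acute angle between them is β = 80°.
tan(apparent dip) = tan 58° · sin 80° = 1.5760
apparent dip = arctan 1.5760 = 57.60°

58°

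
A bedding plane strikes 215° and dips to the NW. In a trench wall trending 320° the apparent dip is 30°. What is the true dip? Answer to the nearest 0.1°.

The section is 75° from the strike.
tan δ = tan α / sin β = tan 30° / sin 75° = 0.5774 / 0.9659 = 0.5977
δ = arctan(0.5977) = 30.87°

30.9°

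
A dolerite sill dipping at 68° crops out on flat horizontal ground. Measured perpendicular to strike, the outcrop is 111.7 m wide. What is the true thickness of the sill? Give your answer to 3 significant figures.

True thickness t = w · sin(dip) = 111.7 × sin 68°
t = 111.7 × 0.9272 = 103.566 m

104 m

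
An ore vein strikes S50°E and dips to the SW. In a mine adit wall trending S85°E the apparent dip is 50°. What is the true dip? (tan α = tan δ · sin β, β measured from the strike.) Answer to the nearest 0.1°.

64.3°

β = acute angle between strike S50°E and section S85°E = 35°.
tan δ = tan α / sin β = tan 50° / sin 35° = 1.1918 / 0.5736 = 2.0778
δ = arctan(2.0778) = 64.30°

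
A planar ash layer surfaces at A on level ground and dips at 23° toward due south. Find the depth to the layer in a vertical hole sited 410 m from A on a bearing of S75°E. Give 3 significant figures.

The hole lies 75° from the dip direction, so the down-dip offset is 410 × cos 75° = 106.12 m.
Depth = down-dip offset × tan(dip) = 106.12 × tan 23° = 106.12 × 0.4245
Depth = 45.04 m

45.0 m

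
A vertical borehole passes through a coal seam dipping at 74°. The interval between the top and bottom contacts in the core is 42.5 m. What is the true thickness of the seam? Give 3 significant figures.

True thickness t = h · cos(dip) = 42.5 × cos 74°
t = 42.5 × 0.2756 = 11.715 m

11.7 m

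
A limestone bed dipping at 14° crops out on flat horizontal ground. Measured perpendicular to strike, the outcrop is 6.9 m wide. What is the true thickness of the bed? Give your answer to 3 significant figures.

True thickness t = w · sin(dip) = 6.9 × sin 14°
t = 6.9 × 0.2419 = 1.669 m

1.67 m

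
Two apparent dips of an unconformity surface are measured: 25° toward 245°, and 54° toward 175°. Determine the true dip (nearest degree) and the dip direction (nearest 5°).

Represent each trace as a vector plunging at its apparent dip toward its trend (east-north-up frame): v₁ = (-0.821, -0.383, -0.423), v₂ = (0.051, -0.586, -0.809).
n = v₁ × v₂ = (0.062, -0.686, 0.501) (taken with n_z > 0).
True dip = arccos(n_z / |n|) = arccos(0.5878) = 54.0°.
The horizontal component of n points toward azimuth atan2(n_x, n_y) = 175°, the dip direction.

true dip 54°, dip direction 175°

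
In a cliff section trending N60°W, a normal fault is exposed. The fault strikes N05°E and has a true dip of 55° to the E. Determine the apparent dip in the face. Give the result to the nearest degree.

Angle between strike (N05°E) and section (N60°W): β = 65°.
tan α = tan 55° × sin 65° = 1.4281 × 0.9063 = 1.2943
α = arctan(1.2943) = 52.31°

52°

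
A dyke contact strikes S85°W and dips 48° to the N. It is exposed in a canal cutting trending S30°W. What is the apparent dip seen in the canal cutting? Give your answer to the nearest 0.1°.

Angle between strike (S85°W) and section (S30°W): β = 55°.
tan α = tan 48° × sin 55° = 1.1106 × 0.8192 = 0.9098
apparent dip = arctan 0.9098 = 42.29°

42.3°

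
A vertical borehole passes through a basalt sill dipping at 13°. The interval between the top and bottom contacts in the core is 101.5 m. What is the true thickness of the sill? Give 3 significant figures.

98.9 m

True thickness t = h · cos(dip) = 101.5 × cos 13°
t = 101.5 × 0.9744 = 98.899 m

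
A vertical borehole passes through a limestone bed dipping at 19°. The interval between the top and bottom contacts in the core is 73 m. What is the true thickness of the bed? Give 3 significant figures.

True thickness t = h · cos(dip) = 73 × cos 19°
t = 73 × 0.9455 = 69.023 m

69.0 m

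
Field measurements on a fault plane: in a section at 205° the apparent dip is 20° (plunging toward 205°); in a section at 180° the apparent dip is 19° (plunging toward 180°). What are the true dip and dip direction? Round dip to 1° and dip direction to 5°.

Each apparent-dip line lies in the plane. As unit vectors (x east, y north, z up), v₁ plunges 20°→205° and v₂ plunges 19°→180°.
The plane normal is n = v₁ × v₂ ∝ (-0.046, -0.129, 0.375).
tan δ = √(n_x²+n_y²)/n_z = 0.137/0.375, so δ = 20.1°.
Dip direction = atan2(-0.046, -0.129) = 200° (azimuth of n's horizontal projection).

true dip 20°, dip direction 200°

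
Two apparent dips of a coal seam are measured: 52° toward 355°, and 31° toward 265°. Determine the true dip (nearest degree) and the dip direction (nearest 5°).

Each apparent-dip line lies in the plane. As unit vectors (x east, y north, z up), v₁ plunges 52°→355° and v₂ plunges 31°→265°.
n = v₁ × v₂ = (-0.375, 0.645, 0.528) (taken with n_z > 0).
tan δ = √(n_x²+n_y²)/n_z = 0.746/0.528, so δ = 54.7°.
Dip direction = azimuth of (n_x, n_y) = atan2(-0.375, 0.645) = 330°.

true dip 55°, dip direction 330°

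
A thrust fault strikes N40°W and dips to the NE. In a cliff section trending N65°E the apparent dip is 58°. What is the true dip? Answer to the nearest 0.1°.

58.9°

β = acute angle between strike N40°W and section N65°E = 75°.
tan δ = tan α / sin β = tan 58° / sin 75° = 1.6003 / 0.9659 = 1.6568
δ = arctan(1.6568) = 58.89°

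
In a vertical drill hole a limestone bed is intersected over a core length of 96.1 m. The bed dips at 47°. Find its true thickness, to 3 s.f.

True thickness t = h · cos(dip) = 96.1 × cos 47°
t = 96.1 × 0.6820 = 65.540 m

65.5 m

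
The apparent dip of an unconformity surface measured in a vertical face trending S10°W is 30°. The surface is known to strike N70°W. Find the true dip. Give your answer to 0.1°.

30.4°

The section is 80° from the strike.
tan δ = tan α / sin β = tan 30° / sin 80° = 0.5774 / 0.9848 = 0.5863
δ = arctan(0.5863) = 30.38°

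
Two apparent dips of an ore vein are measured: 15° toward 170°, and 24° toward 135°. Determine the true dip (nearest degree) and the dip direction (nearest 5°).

true dip 25°, dip direction 115°

Each apparent-dip line lies in the plane. As unit vectors (x east, y north, z up), v₁ plunges 15°→170° and v₂ plunges 24°→135°.
n = v₁ × v₂ = (0.220, -0.099, 0.506) (taken with n_z > 0).
tan δ = √(n_x²+n_y²)/n_z = 0.241/0.506, so δ = 25.5°.
The horizontal component of n points toward azimuth atan2(n_x, n_y) = 114°, the dip direction.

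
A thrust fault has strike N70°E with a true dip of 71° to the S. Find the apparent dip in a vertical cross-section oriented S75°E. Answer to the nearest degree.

Angle between strike (N70°E) and section (S75°E): β = 35°.
tan(apparent dip) = tan 71° · sin 35° = 1.6658
α = arctan(1.6658) = 59.02°

59°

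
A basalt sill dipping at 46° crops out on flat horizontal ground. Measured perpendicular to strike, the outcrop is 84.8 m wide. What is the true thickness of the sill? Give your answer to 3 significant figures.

61.0 m

True thickness t = w · sin(dip) = 84.8 × sin 46°
t = 84.8 × 0.7193 = 61.000 m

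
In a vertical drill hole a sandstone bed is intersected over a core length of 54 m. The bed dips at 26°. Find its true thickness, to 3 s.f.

48.5 m

True thickness t = h · cos(dip) = 54 × cos 26°
t = 54 × 0.8988 = 48.535 m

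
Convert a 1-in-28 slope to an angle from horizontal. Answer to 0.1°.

tan θ = 1/28 = 0.0357
θ = arctan(0.0357) = 2.05°

2.0°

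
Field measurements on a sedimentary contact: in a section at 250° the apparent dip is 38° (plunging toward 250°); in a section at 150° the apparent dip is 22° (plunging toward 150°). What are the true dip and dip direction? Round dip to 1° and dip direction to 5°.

true dip 44°, dip direction 215°

Each apparent-dip line lies in the plane. As unit vectors (x east, y north, z up), v₁ plunges 38°→250° and v₂ plunges 22°→150°.
n = v₁ × v₂ = (-0.393, -0.563, 0.720) (taken with n_z > 0).
tan δ = √(n_x²+n_y²)/n_z = 0.687/0.720, so δ = 43.7°.
Dip direction = atan2(-0.393, -0.563) = 215° (azimuth of n's horizontal projection).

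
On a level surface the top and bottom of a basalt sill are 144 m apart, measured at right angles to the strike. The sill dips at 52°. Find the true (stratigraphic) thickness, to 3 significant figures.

113 m

True thickness t = w · sin(dip) = 144 × sin 52°
t = 144 × 0.7880 = 113.474 m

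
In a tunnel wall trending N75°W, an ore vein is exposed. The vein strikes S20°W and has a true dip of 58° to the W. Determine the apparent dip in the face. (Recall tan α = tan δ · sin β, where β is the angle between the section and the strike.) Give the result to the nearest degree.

58°

The strike is S20°W and the section trends N75°W; the acute angle between them is β = 85°.
tan α = tan 58° × sin 85° = 1.6003 × 0.9962 = 1.5942
α = arctan(1.5942) = 57.90°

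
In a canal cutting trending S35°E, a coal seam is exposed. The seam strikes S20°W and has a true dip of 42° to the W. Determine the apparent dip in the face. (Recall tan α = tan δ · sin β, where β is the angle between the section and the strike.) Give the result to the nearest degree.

36°

Angle between strike (S20°W) and section (S35°E): β = 55°.
tan(apparent dip) = tan 42° · sin 55° = 0.7376
α = arctan(0.7376) = 36.41°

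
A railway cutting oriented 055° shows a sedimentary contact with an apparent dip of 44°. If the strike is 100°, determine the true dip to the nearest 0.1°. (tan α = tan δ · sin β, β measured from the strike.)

53.8°

β = acute angle between strike 100° and section 055° = 45°.
tan(true dip) = tan 44° / sin 45° = 1.3657
δ = arctan(1.3657) = 53.79°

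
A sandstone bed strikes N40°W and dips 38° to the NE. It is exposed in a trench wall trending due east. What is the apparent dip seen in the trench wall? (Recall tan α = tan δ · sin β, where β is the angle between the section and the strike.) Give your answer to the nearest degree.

31°

The section lies 50° from the strike.
tan α = tan 38° × sin 50° = 0.7813 × 0.7660 = 0.5985
α = arctan(0.5985) = 30.90°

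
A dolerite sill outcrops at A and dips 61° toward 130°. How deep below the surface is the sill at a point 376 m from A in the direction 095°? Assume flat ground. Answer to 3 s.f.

556 m

The hole lies 35° from the dip direction, so the down-dip offset is 376 × cos 35° = 308.00 m.
Depth = down-dip offset × tan(dip) = 308.00 × tan 61° = 308.00 × 1.8040
Depth = 555.65 m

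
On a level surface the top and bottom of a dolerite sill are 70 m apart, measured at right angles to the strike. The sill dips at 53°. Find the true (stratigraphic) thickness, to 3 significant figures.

55.9 m

True thickness t = w · sin(dip) = 70 × sin 53°
t = 70 × 0.7986 = 55.904 m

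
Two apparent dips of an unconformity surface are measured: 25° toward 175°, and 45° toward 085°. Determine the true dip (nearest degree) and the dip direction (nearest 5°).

Each apparent-dip line lies in the plane. As unit vectors (x east, y north, z up), v₁ plunges 25°→175° and v₂ plunges 45°→085°.
n = v₁ × v₂ = (0.664, -0.242, 0.641) (taken with n_z > 0).
Dip δ = arctan(|n_h|/n_z) = arctan(0.707/0.641) = 47.8°.
The horizontal component of n points toward azimuth atan2(n_x, n_y) = 110°, the dip direction.

true dip 48°, dip direction 110°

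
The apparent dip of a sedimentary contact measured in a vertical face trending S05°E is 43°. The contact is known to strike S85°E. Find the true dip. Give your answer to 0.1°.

43.4°

β = acute angle between strike S85°E and section S05°E = 80°.
tan δ = tan α / sin β = tan 43° / sin 80° = 0.9325 / 0.9848 = 0.9469
δ = arctan(0.9469) = 43.44°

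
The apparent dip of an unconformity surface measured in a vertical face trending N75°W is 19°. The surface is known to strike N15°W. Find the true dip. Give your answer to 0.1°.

The section is 60° from the strike.
tan δ = tan α / sin β = tan 19° / sin 60° = 0.3443 / 0.8660 = 0.3976
true dip = arctan 0.3976 = 21.68°

21.7°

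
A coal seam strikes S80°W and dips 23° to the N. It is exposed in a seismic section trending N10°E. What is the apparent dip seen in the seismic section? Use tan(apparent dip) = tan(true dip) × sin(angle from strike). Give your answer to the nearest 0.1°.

21.7°

Angle between strike (S80°W) and section (N10°E): β = 70°.
tan(apparent dip) = tan 23° · sin 70° = 0.3989
apparent dip = arctan 0.3989 = 21.75°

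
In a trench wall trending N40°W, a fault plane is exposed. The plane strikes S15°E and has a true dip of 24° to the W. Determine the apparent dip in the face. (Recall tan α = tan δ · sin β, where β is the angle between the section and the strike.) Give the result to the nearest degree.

11°

Angle between strike (S15°E) and section (N40°W): β = 25°.
tan(apparent dip) = tan 24° · sin 25° = 0.1882
α = arctan(0.1882) = 10.66°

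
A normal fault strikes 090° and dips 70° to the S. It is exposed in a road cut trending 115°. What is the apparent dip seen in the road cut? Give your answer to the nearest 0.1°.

49.3°

The strike is 090° and the section trends 115°; the acute angle between them is β = 25°.
tan α = tan 70° × sin 25° = 2.7475 × 0.4226 = 1.1611
apparent dip = arctan 1.1611 = 49.26°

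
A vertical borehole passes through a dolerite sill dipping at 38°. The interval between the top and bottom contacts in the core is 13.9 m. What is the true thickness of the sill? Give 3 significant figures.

True thickness t = h · cos(dip) = 13.9 × cos 38°
t = 13.9 × 0.7880 = 10.953 m

11.0 m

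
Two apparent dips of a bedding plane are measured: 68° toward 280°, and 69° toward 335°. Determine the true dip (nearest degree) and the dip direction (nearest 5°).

The two traces are lines in the plane: v₁ = (sin 280°·cos 68°, cos 280°·cos 68°, −sin 68°), v₂ = (sin 335°·cos 69°, cos 335°·cos 69°, −sin 69°).
Cross product v₁ × v₂ gives the pole to the plane: n ∝ (-0.240, 0.204, 0.110).
True dip = arccos(n_z / |n|) = arccos(0.3293) = 70.8°.
The horizontal component of n points toward azimuth atan2(n_x, n_y) = 310°, the dip direction.

true dip 71°, dip direction 310°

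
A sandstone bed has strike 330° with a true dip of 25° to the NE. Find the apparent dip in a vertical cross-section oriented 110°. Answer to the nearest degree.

The strike is 330° and the section trends 110°; the acute angle between them is β = 40°.
tan α = tan 25° × sin 40° = 0.4663 × 0.6428 = 0.2997
apparent dip = arctan 0.2997 = 16.69°

17°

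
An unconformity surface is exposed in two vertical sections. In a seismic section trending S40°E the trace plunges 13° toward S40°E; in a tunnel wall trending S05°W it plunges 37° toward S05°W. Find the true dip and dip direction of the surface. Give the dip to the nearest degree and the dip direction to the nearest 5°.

true dip 41°, dip direction 215°

Represent each trace as a vector plunging at its apparent dip toward its trend (east-north-up frame): v₁ = (0.626, -0.746, -0.225), v₂ = (-0.070, -0.796, -0.602).
Cross product v₁ × v₂ gives the pole to the plane: n ∝ (-0.270, -0.393, 0.550).
True dip = arccos(n_z / |n|) = arccos(0.7559) = 40.9°.
Dip direction = atan2(-0.270, -0.393) = 215° (azimuth of n's horizontal projection).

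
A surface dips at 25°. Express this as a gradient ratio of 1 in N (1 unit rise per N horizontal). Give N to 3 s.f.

1 in 2.14

1 : N means tan θ = 1/N, so N = 1/tan 25° = 1/0.4663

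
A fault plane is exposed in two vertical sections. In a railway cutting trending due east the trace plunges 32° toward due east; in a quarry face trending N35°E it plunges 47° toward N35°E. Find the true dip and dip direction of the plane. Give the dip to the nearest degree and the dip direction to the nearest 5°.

Each apparent-dip line lies in the plane. As unit vectors (x east, y north, z up), v₁ plunges 32°→due east and v₂ plunges 47°→N35°E.
n = v₁ × v₂ = (0.296, 0.413, 0.474) (taken with n_z > 0).
Dip δ = arctan(|n_h|/n_z) = arctan(0.508/0.474) = 47.0°.
Dip direction = azimuth of (n_x, n_y) = atan2(0.296, 0.413) = 36°.

true dip 47°, dip direction 035°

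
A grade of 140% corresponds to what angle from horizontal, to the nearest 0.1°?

tan θ = 140/100 = 1.4000
θ = arctan(1.4000) = 54.46°

54.5°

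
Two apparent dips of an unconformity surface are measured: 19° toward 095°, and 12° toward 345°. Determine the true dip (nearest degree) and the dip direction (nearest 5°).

true dip 26°, dip direction 050°

Each apparent-dip line lies in the plane. As unit vectors (x east, y north, z up), v₁ plunges 19°→095° and v₂ plunges 12°→345°.
Cross product v₁ × v₂ gives the pole to the plane: n ∝ (0.325, 0.278, 0.869).
True dip = arccos(n_z / |n|) = arccos(0.8973) = 26.2°.
Dip direction = azimuth of (n_x, n_y) = atan2(0.325, 0.278) = 49°.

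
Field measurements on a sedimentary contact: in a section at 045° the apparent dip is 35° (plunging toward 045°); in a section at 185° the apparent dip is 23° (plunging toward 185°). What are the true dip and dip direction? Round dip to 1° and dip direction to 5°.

Each apparent-dip line lies in the plane. As unit vectors (x east, y north, z up), v₁ plunges 35°→045° and v₂ plunges 23°→185°.
The plane normal is n = v₁ × v₂ ∝ (0.752, -0.272, 0.485).
True dip = arccos(n_z / |n|) = arccos(0.5181) = 58.8°.
Dip direction = azimuth of (n_x, n_y) = atan2(0.752, -0.272) = 110°.

true dip 59°, dip direction 110°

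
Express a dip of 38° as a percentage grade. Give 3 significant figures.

78.1%

grade % = 100 × tan 38° = 100 × 0.7813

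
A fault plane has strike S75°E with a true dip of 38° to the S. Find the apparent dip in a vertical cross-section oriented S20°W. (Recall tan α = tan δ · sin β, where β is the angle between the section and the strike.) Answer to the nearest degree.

The strike is S75°E and the section trends S20°W; the acute angle between them is β = 85°.
tan α = tan 38° × sin 85° = 0.7813 × 0.9962 = 0.7783
apparent dip = arctan 0.7783 = 37.89°

38°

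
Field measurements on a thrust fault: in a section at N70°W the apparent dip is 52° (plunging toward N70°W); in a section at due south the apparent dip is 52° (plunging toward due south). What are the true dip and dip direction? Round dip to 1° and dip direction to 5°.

The two traces are lines in the plane: v₁ = (sin 290°·cos 52°, cos 290°·cos 52°, −sin 52°), v₂ = (sin 180°·cos 52°, cos 180°·cos 52°, −sin 52°).
Cross product v₁ × v₂ gives the pole to the plane: n ∝ (-0.651, -0.456, 0.356).
True dip = arccos(n_z / |n|) = arccos(0.4089) = 65.9°.
The horizontal component of n points toward azimuth atan2(n_x, n_y) = 235°, the dip direction.

true dip 66°, dip direction 235°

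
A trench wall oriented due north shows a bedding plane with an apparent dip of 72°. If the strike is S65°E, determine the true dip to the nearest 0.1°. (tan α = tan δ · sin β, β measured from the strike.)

73.6°

The section is 65° from the strike.
tan(true dip) = tan 72° / sin 65° = 3.3958
δ = arctan(3.3958) = 73.59°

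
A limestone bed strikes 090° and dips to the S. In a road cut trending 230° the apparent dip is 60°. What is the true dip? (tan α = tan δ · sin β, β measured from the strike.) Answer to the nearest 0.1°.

The section is 40° from the strike.
tan δ = tan α / sin β = tan 60° / sin 40° = 1.7321 / 0.6428 = 2.6946
δ = arctan(2.6946) = 69.64°

69.6°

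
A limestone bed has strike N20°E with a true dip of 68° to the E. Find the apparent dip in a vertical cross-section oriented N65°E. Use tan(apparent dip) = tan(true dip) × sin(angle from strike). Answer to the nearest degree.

60°

Angle between strike (N20°E) and section (N65°E): β = 45°.
tan α = tan 68° × sin 45° = 2.4751 × 0.7071 = 1.7502
apparent dip = arctan 1.7502 = 60.26°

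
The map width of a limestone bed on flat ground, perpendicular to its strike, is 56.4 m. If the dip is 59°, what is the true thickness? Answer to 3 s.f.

True thickness t = w · sin(dip) = 56.4 × sin 59°
t = 56.4 × 0.8572 = 48.344 m

48.3 m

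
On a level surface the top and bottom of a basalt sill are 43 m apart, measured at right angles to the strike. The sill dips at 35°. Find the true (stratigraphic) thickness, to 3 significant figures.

True thickness t = w · sin(dip) = 43 × sin 35°
t = 43 × 0.5736 = 24.664 m

24.7 m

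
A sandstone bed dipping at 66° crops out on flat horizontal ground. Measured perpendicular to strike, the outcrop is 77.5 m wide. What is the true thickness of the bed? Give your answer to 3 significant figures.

70.8 m

True thickness t = w · sin(dip) = 77.5 × sin 66°
t = 77.5 × 0.9135 = 70.800 m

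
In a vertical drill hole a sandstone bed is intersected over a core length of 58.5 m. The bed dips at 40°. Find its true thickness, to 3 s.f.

44.8 m

True thickness t = h · cos(dip) = 58.5 × cos 40°
t = 58.5 × 0.7660 = 44.814 m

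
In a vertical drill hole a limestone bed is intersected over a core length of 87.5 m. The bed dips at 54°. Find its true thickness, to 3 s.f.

True thickness t = h · cos(dip) = 87.5 × cos 54°
t = 87.5 × 0.5878 = 51.431 m

51.4 m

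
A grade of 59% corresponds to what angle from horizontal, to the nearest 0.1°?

30.5°

tan θ = 59/100 = 0.5900
θ = arctan(0.5900) = 30.54°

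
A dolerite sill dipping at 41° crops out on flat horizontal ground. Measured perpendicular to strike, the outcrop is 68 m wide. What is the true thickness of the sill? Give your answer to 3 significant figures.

True thickness t = w · sin(dip) = 68 × sin 41°
t = 68 × 0.6561 = 44.612 m

44.6 m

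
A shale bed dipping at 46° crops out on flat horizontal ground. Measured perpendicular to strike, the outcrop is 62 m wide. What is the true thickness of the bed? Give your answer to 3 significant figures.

44.6 m

True thickness t = w · sin(dip) = 62 × sin 46°
t = 62 × 0.7193 = 44.599 m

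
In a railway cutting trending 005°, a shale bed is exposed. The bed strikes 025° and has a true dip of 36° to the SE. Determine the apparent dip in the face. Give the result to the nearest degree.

The section lies 20° from the strike.
tan α = tan 36° × sin 20° = 0.7265 × 0.3420 = 0.2485
apparent dip = arctan 0.2485 = 13.95°

14°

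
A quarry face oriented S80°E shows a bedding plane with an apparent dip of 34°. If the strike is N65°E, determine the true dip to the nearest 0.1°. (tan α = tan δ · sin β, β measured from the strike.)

49.6°

β = acute angle between strike N65°E and section S80°E = 35°.
tan(true dip) = tan 34° / sin 35° = 1.1760
δ = arctan(1.1760) = 49.62°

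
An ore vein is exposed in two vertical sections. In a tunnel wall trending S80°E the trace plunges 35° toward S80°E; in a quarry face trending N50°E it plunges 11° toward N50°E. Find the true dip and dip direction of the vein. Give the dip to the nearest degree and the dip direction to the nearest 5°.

Each apparent-dip line lies in the plane. As unit vectors (x east, y north, z up), v₁ plunges 35°→S80°E and v₂ plunges 11°→N50°E.
The plane normal is n = v₁ × v₂ ∝ (0.389, -0.277, 0.616).
True dip = arccos(n_z / |n|) = arccos(0.7901) = 37.8°.
Dip direction = azimuth of (n_x, n_y) = atan2(0.389, -0.277) = 125°.

true dip 38°, dip direction 125°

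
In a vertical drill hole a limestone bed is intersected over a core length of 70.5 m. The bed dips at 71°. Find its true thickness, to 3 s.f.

True thickness t = h · cos(dip) = 70.5 × cos 71°
t = 70.5 × 0.3256 = 22.953 m

23.0 m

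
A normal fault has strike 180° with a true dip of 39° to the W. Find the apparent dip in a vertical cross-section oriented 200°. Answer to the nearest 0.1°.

Angle between strike (180°) and section (200°): β = 20°.
tan α = tan 39° × sin 20° = 0.8098 × 0.3420 = 0.2770
apparent dip = arctan 0.2770 = 15.48°

15.5°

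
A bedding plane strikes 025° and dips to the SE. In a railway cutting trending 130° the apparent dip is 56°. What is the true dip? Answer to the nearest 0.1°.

56.9°

The section is 75° from the strike.
tan(true dip) = tan 56° / sin 75° = 1.5349
true dip = arctan 1.5349 = 56.91°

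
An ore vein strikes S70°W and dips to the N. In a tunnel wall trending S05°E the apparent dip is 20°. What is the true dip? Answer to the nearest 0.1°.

β = acute angle between strike S70°W and section S05°E = 75°.
tan(true dip) = tan 20° / sin 75° = 0.3768
δ = arctan(0.3768) = 20.65°

20.6°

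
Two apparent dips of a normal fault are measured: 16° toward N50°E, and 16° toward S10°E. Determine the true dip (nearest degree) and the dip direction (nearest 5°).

true dip 30°, dip direction 110°

The two traces are lines in the plane: v₁ = (sin 50°·cos 16°, cos 50°·cos 16°, −sin 16°), v₂ = (sin 170°·cos 16°, cos 170°·cos 16°, −sin 16°).
The plane normal is n = v₁ × v₂ ∝ (0.431, -0.157, 0.800).
Dip δ = arctan(|n_h|/n_z) = arctan(0.459/0.800) = 29.8°.
Dip direction = atan2(0.431, -0.157) = 110° (azimuth of n's horizontal projection).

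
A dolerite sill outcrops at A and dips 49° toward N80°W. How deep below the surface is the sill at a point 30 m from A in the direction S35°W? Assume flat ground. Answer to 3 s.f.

14.6 m

The hole lies 65° from the dip direction, so the down-dip offset is 30 × cos 65° = 12.68 m.
Depth = down-dip offset × tan(dip) = 12.68 × tan 49° = 12.68 × 1.1504
Depth = 14.59 m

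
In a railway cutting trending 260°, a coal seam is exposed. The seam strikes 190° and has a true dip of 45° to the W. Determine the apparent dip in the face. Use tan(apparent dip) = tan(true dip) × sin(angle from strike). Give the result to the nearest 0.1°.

43.2°

The section lies 70° from the strike.
tan(apparent dip) = tan 45° · sin 70° = 0.9397
α = arctan(0.9397) = 43.22°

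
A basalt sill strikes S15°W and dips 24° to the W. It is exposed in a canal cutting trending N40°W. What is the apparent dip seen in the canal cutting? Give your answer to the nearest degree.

The strike is S15°W and the section trends N40°W; the acute angle between them is β = 55°.
tan α = tan 24° × sin 55° = 0.4452 × 0.8192 = 0.3647
α = arctan(0.3647) = 20.04°

20°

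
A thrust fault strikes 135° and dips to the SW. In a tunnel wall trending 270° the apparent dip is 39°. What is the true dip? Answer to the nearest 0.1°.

The section is 45° from the strike.
tan(true dip) = tan 39° / sin 45° = 1.1452
δ = arctan(1.1452) = 48.87°

48.9°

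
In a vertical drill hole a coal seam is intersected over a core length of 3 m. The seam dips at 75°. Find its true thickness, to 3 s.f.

True thickness t = h · cos(dip) = 3 × cos 75°
t = 3 × 0.2588 = 0.776 m

0.776 m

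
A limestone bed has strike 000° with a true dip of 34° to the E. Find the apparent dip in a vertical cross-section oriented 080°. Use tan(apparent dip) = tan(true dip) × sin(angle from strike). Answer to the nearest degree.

The section lies 80° from the strike.
tan(apparent dip) = tan 34° · sin 80° = 0.6643
α = arctan(0.6643) = 33.59°

34°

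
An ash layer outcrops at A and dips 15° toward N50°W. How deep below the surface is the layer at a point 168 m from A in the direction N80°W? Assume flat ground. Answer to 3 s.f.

The hole lies 30° from the dip direction, so the down-dip offset is 168 × cos 30° = 145.49 m.
Depth = down-dip offset × tan(dip) = 145.49 × tan 15° = 145.49 × 0.2679
Depth = 38.98 m

39.0 m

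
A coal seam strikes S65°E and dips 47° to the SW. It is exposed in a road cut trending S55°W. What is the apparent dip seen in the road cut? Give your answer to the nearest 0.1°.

42.9°

Angle between strike (S65°E) and section (S55°W): β = 60°.
tan α = tan 47° × sin 60° = 1.0724 × 0.8660 = 0.9287
α = arctan(0.9287) = 42.88°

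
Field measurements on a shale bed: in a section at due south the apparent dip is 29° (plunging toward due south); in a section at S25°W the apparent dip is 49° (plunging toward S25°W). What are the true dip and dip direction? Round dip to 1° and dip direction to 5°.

true dip 58°, dip direction 250°

Each apparent-dip line lies in the plane. As unit vectors (x east, y north, z up), v₁ plunges 29°→due south and v₂ plunges 49°→S25°W.
n = v₁ × v₂ = (-0.372, -0.134, 0.242) (taken with n_z > 0).
Dip δ = arctan(|n_h|/n_z) = arctan(0.395/0.242) = 58.5°.
Dip direction = atan2(-0.372, -0.134) = 250° (azimuth of n's horizontal projection).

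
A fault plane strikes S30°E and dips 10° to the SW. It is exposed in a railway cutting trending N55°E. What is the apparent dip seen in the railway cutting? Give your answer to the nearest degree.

The strike is S30°E and the section trends N55°E; the acute angle between them is β = 85°.
tan α = tan 10° × sin 85° = 0.1763 × 0.9962 = 0.1757
apparent dip = arctan 0.1757 = 9.96°

10°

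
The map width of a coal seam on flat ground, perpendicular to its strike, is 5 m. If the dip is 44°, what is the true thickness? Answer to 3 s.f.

True thickness t = w · sin(dip) = 5 × sin 44°
t = 5 × 0.6947 = 3.473 m

3.47 m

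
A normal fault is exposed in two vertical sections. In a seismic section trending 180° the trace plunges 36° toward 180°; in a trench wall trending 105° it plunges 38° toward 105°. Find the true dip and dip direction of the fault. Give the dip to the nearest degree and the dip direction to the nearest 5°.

Represent each trace as a vector plunging at its apparent dip toward its trend (east-north-up frame): v₁ = (0.000, -0.809, -0.588), v₂ = (0.761, -0.204, -0.616).
n = v₁ × v₂ = (0.378, -0.447, 0.616) (taken with n_z > 0).
True dip = arccos(n_z / |n|) = arccos(0.7245) = 43.6°.
Dip direction = atan2(0.378, -0.447) = 140° (azimuth of n's horizontal projection).

true dip 44°, dip direction 140°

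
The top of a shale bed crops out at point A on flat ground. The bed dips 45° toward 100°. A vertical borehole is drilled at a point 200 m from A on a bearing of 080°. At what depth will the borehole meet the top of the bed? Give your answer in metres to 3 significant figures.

188 m

The hole lies 20° from the dip direction, so the down-dip offset is 200 × cos 20° = 187.94 m.
Depth = down-dip offset × tan(dip) = 187.94 × tan 45° = 187.94 × 1.0000
Depth = 187.94 m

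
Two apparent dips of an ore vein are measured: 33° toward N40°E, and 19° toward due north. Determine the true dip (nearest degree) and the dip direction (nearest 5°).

The two traces are lines in the plane: v₁ = (sin 40°·cos 33°, cos 40°·cos 33°, −sin 33°), v₂ = (sin 0°·cos 19°, cos 0°·cos 19°, −sin 19°).
n = v₁ × v₂ = (0.306, 0.176, 0.510) (taken with n_z > 0).
True dip = arccos(n_z / |n|) = arccos(0.8224) = 34.7°.
The horizontal component of n points toward azimuth atan2(n_x, n_y) = 60°, the dip direction.

true dip 35°, dip direction 060°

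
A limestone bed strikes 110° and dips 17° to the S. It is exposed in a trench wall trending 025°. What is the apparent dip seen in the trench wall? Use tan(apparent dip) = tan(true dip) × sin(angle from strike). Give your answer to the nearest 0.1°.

16.9°

The strike is 110° and the section trends 025°; the acute angle between them is β = 85°.
tan(apparent dip) = tan 17° · sin 85° = 0.3046
apparent dip = arctan 0.3046 = 16.94°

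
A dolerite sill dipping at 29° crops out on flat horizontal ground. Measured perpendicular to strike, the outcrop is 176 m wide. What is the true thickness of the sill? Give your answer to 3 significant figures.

True thickness t = w · sin(dip) = 176 × sin 29°
t = 176 × 0.4848 = 85.326 m

85.3 m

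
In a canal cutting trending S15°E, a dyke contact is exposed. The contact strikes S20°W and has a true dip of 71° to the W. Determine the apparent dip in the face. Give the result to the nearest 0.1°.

59.0°

Angle between strike (S20°W) and section (S15°E): β = 35°.
tan(apparent dip) = tan 71° · sin 35° = 1.6658
α = arctan(1.6658) = 59.02°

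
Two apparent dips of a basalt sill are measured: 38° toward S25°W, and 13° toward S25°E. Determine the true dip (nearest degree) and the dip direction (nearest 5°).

Represent each trace as a vector plunging at its apparent dip toward its trend (east-north-up frame): v₁ = (-0.333, -0.714, -0.616), v₂ = (0.412, -0.883, -0.225).
Cross product v₁ × v₂ gives the pole to the plane: n ∝ (-0.383, -0.328, 0.588).
tan δ = √(n_x²+n_y²)/n_z = 0.505/0.588, so δ = 40.6°.
Dip direction = atan2(-0.383, -0.328) = 229° (azimuth of n's horizontal projection).

true dip 41°, dip direction 230°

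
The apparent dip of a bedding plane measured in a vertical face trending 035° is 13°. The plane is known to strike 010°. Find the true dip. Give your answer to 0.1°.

28.6°

The section is 25° from the strike.
tan δ = tan α / sin β = tan 13° / sin 25° = 0.2309 / 0.4226 = 0.5463
true dip = arctan 0.5463 = 28.65°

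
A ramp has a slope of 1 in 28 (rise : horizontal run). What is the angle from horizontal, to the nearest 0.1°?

tan θ = 1/28 = 0.0357
θ = arctan(0.0357) = 2.05°

2.0°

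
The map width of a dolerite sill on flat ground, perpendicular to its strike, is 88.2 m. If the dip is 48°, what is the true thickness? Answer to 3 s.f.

True thickness t = w · sin(dip) = 88.2 × sin 48°
t = 88.2 × 0.7431 = 65.545 m

65.5 m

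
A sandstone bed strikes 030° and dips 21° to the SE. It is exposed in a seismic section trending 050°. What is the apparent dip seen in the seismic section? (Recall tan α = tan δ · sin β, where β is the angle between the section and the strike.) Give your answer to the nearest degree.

7°

The strike is 030° and the section trends 050°; the acute angle between them is β = 20°.
tan α = tan 21° × sin 20° = 0.3839 × 0.3420 = 0.1313
apparent dip = arctan 0.1313 = 7.48°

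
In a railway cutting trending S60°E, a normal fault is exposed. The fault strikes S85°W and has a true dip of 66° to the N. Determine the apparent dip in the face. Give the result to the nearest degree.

52°

The strike is S85°W and the section trends S60°E; the acute angle between them is β = 35°.
tan(apparent dip) = tan 66° · sin 35° = 1.2883
α = arctan(1.2883) = 52.18°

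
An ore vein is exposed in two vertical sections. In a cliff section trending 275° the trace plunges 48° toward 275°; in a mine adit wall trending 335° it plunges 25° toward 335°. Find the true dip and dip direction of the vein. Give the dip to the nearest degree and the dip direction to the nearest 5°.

true dip 48°, dip direction 270°

Each apparent-dip line lies in the plane. As unit vectors (x east, y north, z up), v₁ plunges 48°→275° and v₂ plunges 25°→335°.
n = v₁ × v₂ = (-0.586, -0.003, 0.525) (taken with n_z > 0).
tan δ = √(n_x²+n_y²)/n_z = 0.586/0.525, so δ = 48.1°.
The horizontal component of n points toward azimuth atan2(n_x, n_y) = 270°, the dip direction.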